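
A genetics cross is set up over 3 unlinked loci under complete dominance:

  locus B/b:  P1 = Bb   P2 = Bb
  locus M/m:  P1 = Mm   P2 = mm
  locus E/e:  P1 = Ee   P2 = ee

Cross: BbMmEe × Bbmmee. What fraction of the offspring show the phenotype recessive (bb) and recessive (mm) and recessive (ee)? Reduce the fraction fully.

P(bb mm ee) = 1/16

BbMmEe gametes: BME×1, BMe×1, BmE×1, Bme×1, bME×1, bMe×1, bmE×1, bme×1
Bbmmee gametes: Bme×4, bme×4
BbMmEe×Bbmmee grid (8·8=64): BBMmEe=4 BBMmee=4 BBmmEe=4 BBmmee=4 BbMmEe=8 BbMmee=8 BbmmEe=8 Bbmmee=8 bbMmEe=4 bbMmee=4 bbmmEe=4 bbmmee=4
bb mm ee hits 4/64; gcd=4; 4÷4/64÷4 = 1/16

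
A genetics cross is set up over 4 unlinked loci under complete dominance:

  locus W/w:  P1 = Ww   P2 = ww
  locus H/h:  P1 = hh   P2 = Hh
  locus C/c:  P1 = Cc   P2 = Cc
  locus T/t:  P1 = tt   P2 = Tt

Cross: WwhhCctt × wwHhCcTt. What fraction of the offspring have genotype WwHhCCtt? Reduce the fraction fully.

P(WwHhCCtt) = 1/32

WwhhCctt gametes: WhCt×4, Whct×4, whCt×4, whct×4
wwHhCcTt gametes: wHCT×2, wHCt×2, wHcT×2, wHct×2, whCT×2, whCt×2, whcT×2, whct×2
WwhhCctt×wwHhCcTt grid (16·16=256): WwHhCCTt=8 WwHhCCtt=8 WwHhCcTt=16 WwHhCctt=16 WwHhccTt=8 WwHhcctt=8 WwhhCCTt=8 WwhhCCtt=8 WwhhCcTt=16 WwhhCctt=16 WwhhccTt=8 Wwhhcctt=8 wwHhCCTt=8 wwHhCCtt=8 wwHhCcTt=16 wwHhCctt=16 wwHhccTt=8 wwHhcctt=8 wwhhCCTt=8 wwhhCCtt=8 wwhhCcTt=16 wwhhCctt=16 wwhhccTt=8 wwhhcctt=8
WwHhCCtt hits 8/256; gcd=8; 8÷8/256÷8 = 1/32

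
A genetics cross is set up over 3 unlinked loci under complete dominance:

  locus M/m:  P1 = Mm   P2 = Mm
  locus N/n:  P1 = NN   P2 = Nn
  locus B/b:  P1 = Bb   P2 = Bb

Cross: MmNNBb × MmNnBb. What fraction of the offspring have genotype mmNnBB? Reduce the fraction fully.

MmNNBb gametes: MNB×2, MNb×2, mNB×2, mNb×2
MmNnBb gametes: MNB×1, MNb×1, MnB×1, Mnb×1, mNB×1, mNb×1, mnB×1, mnb×1
MmNNBb×MmNnBb grid (8·8=64): MMNNBB=2 MMNNBb=4 MMNNbb=2 MMNnBB=2 MMNnBb=4 MMNnbb=2 MmNNBB=4 MmNNBb=8 MmNNbb=4 MmNnBB=4 MmNnBb=8 MmNnbb=4 mmNNBB=2 mmNNBb=4 mmNNbb=2 mmNnBB=2 mmNnBb=4 mmNnbb=2
mmNnBB hits 2/64; gcd=2; 2÷2/64÷2 = 1/32

P(mmNnBB) = 1/32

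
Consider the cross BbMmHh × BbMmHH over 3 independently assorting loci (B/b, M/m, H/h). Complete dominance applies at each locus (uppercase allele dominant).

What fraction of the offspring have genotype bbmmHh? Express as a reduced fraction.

BbMmHh gametes: BMH×1, BMh×1, BmH×1, Bmh×1, bMH×1, bMh×1, bmH×1, bmh×1
BbMmHH gametes: BMH×2, BmH×2, bMH×2, bmH×2
BbMmHh×BbMmHH grid (8·8=64): BBMMHH=2 BBMMHh=2 BBMmHH=4 BBMmHh=4 BBmmHH=2 BBmmHh=2 BbMMHH=4 BbMMHh=4 BbMmHH=8 BbMmHh=8 BbmmHH=4 BbmmHh=4 bbMMHH=2 bbMMHh=2 bbMmHH=4 bbMmHh=4 bbmmHH=2 bbmmHh=2
bbmmHh hits 2/64; gcd=2; 2÷2/64÷2 = 1/32

P(bbmmHh) = 1/32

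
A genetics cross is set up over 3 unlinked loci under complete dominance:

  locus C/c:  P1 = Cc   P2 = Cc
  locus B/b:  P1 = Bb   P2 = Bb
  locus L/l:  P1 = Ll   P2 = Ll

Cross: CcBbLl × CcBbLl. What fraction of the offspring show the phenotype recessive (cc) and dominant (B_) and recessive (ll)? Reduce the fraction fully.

CcBbLl gametes: CBL×1, CBl×1, CbL×1, Cbl×1, cBL×1, cBl×1, cbL×1, cbl×1
CcBbLl gametes: CBL×1, CBl×1, CbL×1, Cbl×1, cBL×1, cBl×1, cbL×1, cbl×1
CcBbLl×CcBbLl grid (8·8=64): CCBBLL=1 CCBBLl=2 CCBBll=1 CCBbLL=2 CCBbLl=4 CCBbll=2 CCbbLL=1 CCbbLl=2 CCbbll=1 CcBBLL=2 CcBBLl=4 CcBBll=2 CcBbLL=4 CcBbLl=8 CcBbll=4 CcbbLL=2 CcbbLl=4 Ccbbll=2 ccBBLL=1 ccBBLl=2 ccBBll=1 ccBbLL=2 ccBbLl=4 ccBbll=2 ccbbLL=1 ccbbLl=2 ccbbll=1
cc B_ ll hits 3/64; gcd=1; 3÷1/64÷1 = 3/64

P(cc B_ ll) = 3/64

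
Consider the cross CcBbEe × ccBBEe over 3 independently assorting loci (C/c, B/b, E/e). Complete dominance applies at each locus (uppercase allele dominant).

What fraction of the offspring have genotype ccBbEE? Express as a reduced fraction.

P(ccBbEE) = 1/16

CcBbEe gametes: CBE×1, CBe×1, CbE×1, Cbe×1, cBE×1, cBe×1, cbE×1, cbe×1
ccBBEe gametes: cBE×4, cBe×4
CcBbEe×ccBBEe grid (8·8=64): CcBBEE=4 CcBBEe=8 CcBBee=4 CcBbEE=4 CcBbEe=8 CcBbee=4 ccBBEE=4 ccBBEe=8 ccBBee=4 ccBbEE=4 ccBbEe=8 ccBbee=4
ccBbEE hits 4/64; gcd=4; 4÷4/64÷4 = 1/16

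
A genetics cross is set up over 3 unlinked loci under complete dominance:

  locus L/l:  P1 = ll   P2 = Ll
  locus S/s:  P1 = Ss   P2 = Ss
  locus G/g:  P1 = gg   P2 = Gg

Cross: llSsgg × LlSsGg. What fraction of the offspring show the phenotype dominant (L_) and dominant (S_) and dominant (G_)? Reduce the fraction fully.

P(L_ S_ G_) = 3/16

llSsgg gametes: lSg×4, lsg×4
LlSsGg gametes: LSG×1, LSg×1, LsG×1, Lsg×1, lSG×1, lSg×1, lsG×1, lsg×1
llSsgg×LlSsGg grid (8·8=64): LlSSGg=4 LlSSgg=4 LlSsGg=8 LlSsgg=8 LlssGg=4 Llssgg=4 llSSGg=4 llSSgg=4 llSsGg=8 llSsgg=8 llssGg=4 llssgg=4
L_ S_ G_ hits 12/64; gcd=4; 12÷4/64÷4 = 3/16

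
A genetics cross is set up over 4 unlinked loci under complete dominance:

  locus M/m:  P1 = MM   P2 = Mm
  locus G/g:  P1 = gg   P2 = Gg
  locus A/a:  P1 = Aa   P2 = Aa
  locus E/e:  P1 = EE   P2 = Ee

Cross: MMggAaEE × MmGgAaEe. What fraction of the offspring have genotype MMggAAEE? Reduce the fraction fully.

P(MMggAAEE) = 1/32

MMggAaEE gametes: MgAE×8, MgaE×8
MmGgAaEe gametes: MGAE×1, MGAe×1, MGaE×1, MGae×1, MgAE×1, MgAe×1, MgaE×1, Mgae×1, mGAE×1, mGAe×1, mGaE×1, mGae×1, mgAE×1, mgAe×1, mgaE×1, mgae×1
MMggAaEE×MmGgAaEe grid (16·16=256): MMGgAAEE=8 MMGgAAEe=8 MMGgAaEE=16 MMGgAaEe=16 MMGgaaEE=8 MMGgaaEe=8 MMggAAEE=8 MMggAAEe=8 MMggAaEE=16 MMggAaEe=16 MMggaaEE=8 MMggaaEe=8 MmGgAAEE=8 MmGgAAEe=8 MmGgAaEE=16 MmGgAaEe=16 MmGgaaEE=8 MmGgaaEe=8 MmggAAEE=8 MmggAAEe=8 MmggAaEE=16 MmggAaEe=16 MmggaaEE=8 MmggaaEe=8
MMggAAEE hits 8/256; gcd=8; 8÷8/256÷8 = 1/32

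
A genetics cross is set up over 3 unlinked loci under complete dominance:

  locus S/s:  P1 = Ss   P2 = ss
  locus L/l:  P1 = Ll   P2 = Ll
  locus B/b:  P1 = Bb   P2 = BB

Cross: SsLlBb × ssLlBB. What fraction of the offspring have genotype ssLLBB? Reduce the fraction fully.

P(ssLLBB) = 1/16

SsLlBb gametes: SLB×1, SLb×1, SlB×1, Slb×1, sLB×1, sLb×1, slB×1, slb×1
ssLlBB gametes: sLB×4, slB×4
SsLlBb×ssLlBB grid (8·8=64): SsLLBB=4 SsLLBb=4 SsLlBB=8 SsLlBb=8 SsllBB=4 SsllBb=4 ssLLBB=4 ssLLBb=4 ssLlBB=8 ssLlBb=8 ssllBB=4 ssllBb=4
ssLLBB hits 4/64; gcd=4; 4÷4/64÷4 = 1/16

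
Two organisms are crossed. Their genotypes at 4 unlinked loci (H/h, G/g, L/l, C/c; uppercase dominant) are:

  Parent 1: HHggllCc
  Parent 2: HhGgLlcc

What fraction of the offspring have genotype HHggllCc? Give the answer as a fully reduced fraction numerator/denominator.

HHggllCc gametes: HglC×8, Hglc×8
HhGgLlcc gametes: HGLc×2, HGlc×2, HgLc×2, Hglc×2, hGLc×2, hGlc×2, hgLc×2, hglc×2
HHggllCc×HhGgLlcc grid (16·16=256): HHGgLlCc=16 HHGgLlcc=16 HHGgllCc=16 HHGgllcc=16 HHggLlCc=16 HHggLlcc=16 HHggllCc=16 HHggllcc=16 HhGgLlCc=16 HhGgLlcc=16 HhGgllCc=16 HhGgllcc=16 HhggLlCc=16 HhggLlcc=16 HhggllCc=16 Hhggllcc=16
HHggllCc hits 16/256; gcd=16; 16÷16/256÷16 = 1/16

P(HHggllCc) = 1/16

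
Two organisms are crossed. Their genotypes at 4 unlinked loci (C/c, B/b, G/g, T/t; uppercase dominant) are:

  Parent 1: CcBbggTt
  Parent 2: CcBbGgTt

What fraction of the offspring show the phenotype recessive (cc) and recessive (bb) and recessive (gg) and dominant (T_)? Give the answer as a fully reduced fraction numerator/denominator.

CcBbggTt gametes: CBgT×2, CBgt×2, CbgT×2, Cbgt×2, cBgT×2, cBgt×2, cbgT×2, cbgt×2
CcBbGgTt gametes: CBGT×1, CBGt×1, CBgT×1, CBgt×1, CbGT×1, CbGt×1, CbgT×1, Cbgt×1, cBGT×1, cBGt×1, cBgT×1, cBgt×1, cbGT×1, cbGt×1, cbgT×1, cbgt×1
CcBbggTt×CcBbGgTt grid (16·16=256): CCBBGgTT=2 CCBBGgTt=4 CCBBGgtt=2 CCBBggTT=2 CCBBggTt=4 CCBBggtt=2 CCBbGgTT=4 CCBbGgTt=8 CCBbGgtt=4 CCBbggTT=4 CCBbggTt=8 CCBbggtt=4 CCbbGgTT=2 CCbbGgTt=4 CCbbGgtt=2 CCbbggTT=2 CCbbggTt=4 CCbbggtt=2 CcBBGgTT=4 CcBBGgTt=8 CcBBGgtt=4 CcBBggTT=4 CcBBggTt=8 CcBBggtt=4 CcBbGgTT=8 CcBbGgTt=16 CcBbGgtt=8 CcBbggTT=8 CcBbggTt=16 CcBbggtt=8 CcbbGgTT=4 CcbbGgTt=8 CcbbGgtt=4 CcbbggTT=4 CcbbggTt=8 Ccbbggtt=4 ccBBGgTT=2 ccBBGgTt=4 ccBBGgtt=2 ccBBggTT=2 ccBBggTt=4 ccBBggtt=2 ccBbGgTT=4 ccBbGgTt=8 ccBbGgtt=4 ccBbggTT=4 ccBbggTt=8 ccBbggtt=4 ccbbGgTT=2 ccbbGgTt=4 ccbbGgtt=2 ccbbggTT=2 ccbbggTt=4 ccbbggtt=2
cc bb gg T_ hits 6/256; gcd=2; 6÷2/256÷2 = 3/128

P(cc bb gg T_) = 3/128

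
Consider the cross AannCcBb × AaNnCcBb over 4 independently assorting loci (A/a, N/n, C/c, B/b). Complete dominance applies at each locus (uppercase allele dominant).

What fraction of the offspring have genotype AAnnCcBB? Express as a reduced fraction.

AannCcBb gametes: AnCB×2, AnCb×2, AncB×2, Ancb×2, anCB×2, anCb×2, ancB×2, ancb×2
AaNnCcBb gametes: ANCB×1, ANCb×1, ANcB×1, ANcb×1, AnCB×1, AnCb×1, AncB×1, Ancb×1, aNCB×1, aNCb×1, aNcB×1, aNcb×1, anCB×1, anCb×1, ancB×1, ancb×1
AannCcBb×AaNnCcBb grid (16·16=256): AANnCCBB=2 AANnCCBb=4 AANnCCbb=2 AANnCcBB=4 AANnCcBb=8 AANnCcbb=4 AANnccBB=2 AANnccBb=4 AANnccbb=2 AAnnCCBB=2 AAnnCCBb=4 AAnnCCbb=2 AAnnCcBB=4 AAnnCcBb=8 AAnnCcbb=4 AAnnccBB=2 AAnnccBb=4 AAnnccbb=2 AaNnCCBB=4 AaNnCCBb=8 AaNnCCbb=4 AaNnCcBB=8 AaNnCcBb=16 AaNnCcbb=8 AaNnccBB=4 AaNnccBb=8 AaNnccbb=4 AannCCBB=4 AannCCBb=8 AannCCbb=4 AannCcBB=8 AannCcBb=16 AannCcbb=8 AannccBB=4 AannccBb=8 Aannccbb=4 aaNnCCBB=2 aaNnCCBb=4 aaNnCCbb=2 aaNnCcBB=4 aaNnCcBb=8 aaNnCcbb=4 aaNnccBB=2 aaNnccBb=4 aaNnccbb=2 aannCCBB=2 aannCCBb=4 aannCCbb=2 aannCcBB=4 aannCcBb=8 aannCcbb=4 aannccBB=2 aannccBb=4 aannccbb=2
AAnnCcBB hits 4/256; gcd=4; 4÷4/256÷4 = 1/64

P(AAnnCcBB) = 1/64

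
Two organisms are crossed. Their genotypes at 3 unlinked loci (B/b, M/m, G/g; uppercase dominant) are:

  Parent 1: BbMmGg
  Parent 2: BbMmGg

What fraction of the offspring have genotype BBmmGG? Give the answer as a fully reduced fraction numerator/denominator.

BbMmGg gametes: BMG×1, BMg×1, BmG×1, Bmg×1, bMG×1, bMg×1, bmG×1, bmg×1
BbMmGg gametes: BMG×1, BMg×1, BmG×1, Bmg×1, bMG×1, bMg×1, bmG×1, bmg×1
BbMmGg×BbMmGg grid (8·8=64): BBMMGG=1 BBMMGg=2 BBMMgg=1 BBMmGG=2 BBMmGg=4 BBMmgg=2 BBmmGG=1 BBmmGg=2 BBmmgg=1 BbMMGG=2 BbMMGg=4 BbMMgg=2 BbMmGG=4 BbMmGg=8 BbMmgg=4 BbmmGG=2 BbmmGg=4 Bbmmgg=2 bbMMGG=1 bbMMGg=2 bbMMgg=1 bbMmGG=2 bbMmGg=4 bbMmgg=2 bbmmGG=1 bbmmGg=2 bbmmgg=1
BBmmGG hits 1/64; gcd=1; 1÷1/64÷1 = 1/64

P(BBmmGG) = 1/64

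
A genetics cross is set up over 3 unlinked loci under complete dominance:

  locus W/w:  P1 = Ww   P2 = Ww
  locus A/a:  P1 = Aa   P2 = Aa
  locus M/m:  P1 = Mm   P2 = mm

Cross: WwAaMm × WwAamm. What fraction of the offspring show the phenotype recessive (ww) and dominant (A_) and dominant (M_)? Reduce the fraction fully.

WwAaMm gametes: WAM×1, WAm×1, WaM×1, Wam×1, wAM×1, wAm×1, waM×1, wam×1
WwAamm gametes: WAm×2, Wam×2, wAm×2, wam×2
WwAaMm×WwAamm grid (8·8=64): WWAAMm=2 WWAAmm=2 WWAaMm=4 WWAamm=4 WWaaMm=2 WWaamm=2 WwAAMm=4 WwAAmm=4 WwAaMm=8 WwAamm=8 WwaaMm=4 Wwaamm=4 wwAAMm=2 wwAAmm=2 wwAaMm=4 wwAamm=4 wwaaMm=2 wwaamm=2
ww A_ M_ hits 6/64; gcd=2; 6÷2/64÷2 = 3/32

P(ww A_ M_) = 3/32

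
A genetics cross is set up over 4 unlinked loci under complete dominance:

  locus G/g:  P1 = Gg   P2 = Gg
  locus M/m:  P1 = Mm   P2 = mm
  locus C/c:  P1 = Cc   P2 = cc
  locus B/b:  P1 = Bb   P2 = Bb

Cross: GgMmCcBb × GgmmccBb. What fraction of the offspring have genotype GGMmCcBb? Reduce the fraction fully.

P(GGMmCcBb) = 1/32

GgMmCcBb gametes: GMCB×1, GMCb×1, GMcB×1, GMcb×1, GmCB×1, GmCb×1, GmcB×1, Gmcb×1, gMCB×1, gMCb×1, gMcB×1, gMcb×1, gmCB×1, gmCb×1, gmcB×1, gmcb×1
GgmmccBb gametes: GmcB×4, Gmcb×4, gmcB×4, gmcb×4
GgMmCcBb×GgmmccBb grid (16·16=256): GGMmCcBB=4 GGMmCcBb=8 GGMmCcbb=4 GGMmccBB=4 GGMmccBb=8 GGMmccbb=4 GGmmCcBB=4 GGmmCcBb=8 GGmmCcbb=4 GGmmccBB=4 GGmmccBb=8 GGmmccbb=4 GgMmCcBB=8 GgMmCcBb=16 GgMmCcbb=8 GgMmccBB=8 GgMmccBb=16 GgMmccbb=8 GgmmCcBB=8 GgmmCcBb=16 GgmmCcbb=8 GgmmccBB=8 GgmmccBb=16 Ggmmccbb=8 ggMmCcBB=4 ggMmCcBb=8 ggMmCcbb=4 ggMmccBB=4 ggMmccBb=8 ggMmccbb=4 ggmmCcBB=4 ggmmCcBb=8 ggmmCcbb=4 ggmmccBB=4 ggmmccBb=8 ggmmccbb=4
GGMmCcBb hits 8/256; gcd=8; 8÷8/256÷8 = 1/32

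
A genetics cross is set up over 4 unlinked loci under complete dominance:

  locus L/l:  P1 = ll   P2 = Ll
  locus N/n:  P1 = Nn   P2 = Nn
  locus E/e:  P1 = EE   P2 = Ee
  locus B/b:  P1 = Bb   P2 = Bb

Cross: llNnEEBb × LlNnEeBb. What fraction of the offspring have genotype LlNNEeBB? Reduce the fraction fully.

llNnEEBb gametes: lNEB×4, lNEb×4, lnEB×4, lnEb×4
LlNnEeBb gametes: LNEB×1, LNEb×1, LNeB×1, LNeb×1, LnEB×1, LnEb×1, LneB×1, Lneb×1, lNEB×1, lNEb×1, lNeB×1, lNeb×1, lnEB×1, lnEb×1, lneB×1, lneb×1
llNnEEBb×LlNnEeBb grid (16·16=256): LlNNEEBB=4 LlNNEEBb=8 LlNNEEbb=4 LlNNEeBB=4 LlNNEeBb=8 LlNNEebb=4 LlNnEEBB=8 LlNnEEBb=16 LlNnEEbb=8 LlNnEeBB=8 LlNnEeBb=16 LlNnEebb=8 LlnnEEBB=4 LlnnEEBb=8 LlnnEEbb=4 LlnnEeBB=4 LlnnEeBb=8 LlnnEebb=4 llNNEEBB=4 llNNEEBb=8 llNNEEbb=4 llNNEeBB=4 llNNEeBb=8 llNNEebb=4 llNnEEBB=8 llNnEEBb=16 llNnEEbb=8 llNnEeBB=8 llNnEeBb=16 llNnEebb=8 llnnEEBB=4 llnnEEBb=8 llnnEEbb=4 llnnEeBB=4 llnnEeBb=8 llnnEebb=4
LlNNEeBB hits 4/256; gcd=4; 4÷4/256÷4 = 1/64

P(LlNNEeBB) = 1/64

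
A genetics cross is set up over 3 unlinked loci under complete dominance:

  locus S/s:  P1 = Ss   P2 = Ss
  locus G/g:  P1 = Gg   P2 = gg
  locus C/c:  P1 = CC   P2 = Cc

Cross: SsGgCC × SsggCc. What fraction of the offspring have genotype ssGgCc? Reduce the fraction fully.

SsGgCC gametes: SGC×2, SgC×2, sGC×2, sgC×2
SsggCc gametes: SgC×2, Sgc×2, sgC×2, sgc×2
SsGgCC×SsggCc grid (8·8=64): SSGgCC=4 SSGgCc=4 SSggCC=4 SSggCc=4 SsGgCC=8 SsGgCc=8 SsggCC=8 SsggCc=8 ssGgCC=4 ssGgCc=4 ssggCC=4 ssggCc=4
ssGgCc hits 4/64; gcd=4; 4÷4/64÷4 = 1/16

P(ssGgCc) = 1/16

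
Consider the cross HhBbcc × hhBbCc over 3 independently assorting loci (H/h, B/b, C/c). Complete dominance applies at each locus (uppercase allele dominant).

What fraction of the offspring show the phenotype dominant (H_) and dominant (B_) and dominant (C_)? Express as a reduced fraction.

HhBbcc gametes: HBc×2, Hbc×2, hBc×2, hbc×2
hhBbCc gametes: hBC×2, hBc×2, hbC×2, hbc×2
HhBbcc×hhBbCc grid (8·8=64): HhBBCc=4 HhBBcc=4 HhBbCc=8 HhBbcc=8 HhbbCc=4 Hhbbcc=4 hhBBCc=4 hhBBcc=4 hhBbCc=8 hhBbcc=8 hhbbCc=4 hhbbcc=4
H_ B_ C_ hits 12/64; gcd=4; 12÷4/64÷4 = 3/16

P(H_ B_ C_) = 3/16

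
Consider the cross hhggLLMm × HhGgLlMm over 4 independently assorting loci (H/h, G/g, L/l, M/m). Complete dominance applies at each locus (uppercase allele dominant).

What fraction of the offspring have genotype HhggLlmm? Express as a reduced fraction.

hhggLLMm gametes: hgLM×8, hgLm×8
HhGgLlMm gametes: HGLM×1, HGLm×1, HGlM×1, HGlm×1, HgLM×1, HgLm×1, HglM×1, Hglm×1, hGLM×1, hGLm×1, hGlM×1, hGlm×1, hgLM×1, hgLm×1, hglM×1, hglm×1
hhggLLMm×HhGgLlMm grid (16·16=256): HhGgLLMM=8 HhGgLLMm=16 HhGgLLmm=8 HhGgLlMM=8 HhGgLlMm=16 HhGgLlmm=8 HhggLLMM=8 HhggLLMm=16 HhggLLmm=8 HhggLlMM=8 HhggLlMm=16 HhggLlmm=8 hhGgLLMM=8 hhGgLLMm=16 hhGgLLmm=8 hhGgLlMM=8 hhGgLlMm=16 hhGgLlmm=8 hhggLLMM=8 hhggLLMm=16 hhggLLmm=8 hhggLlMM=8 hhggLlMm=16 hhggLlmm=8
HhggLlmm hits 8/256; gcd=8; 8÷8/256÷8 = 1/32

P(HhggLlmm) = 1/32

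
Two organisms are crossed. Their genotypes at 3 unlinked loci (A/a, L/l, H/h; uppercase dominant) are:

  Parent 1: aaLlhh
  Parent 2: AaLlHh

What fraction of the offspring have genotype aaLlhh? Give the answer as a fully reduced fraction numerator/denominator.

aaLlhh gametes: aLh×4, alh×4
AaLlHh gametes: ALH×1, ALh×1, AlH×1, Alh×1, aLH×1, aLh×1, alH×1, alh×1
aaLlhh×AaLlHh grid (8·8=64): AaLLHh=4 AaLLhh=4 AaLlHh=8 AaLlhh=8 AallHh=4 Aallhh=4 aaLLHh=4 aaLLhh=4 aaLlHh=8 aaLlhh=8 aallHh=4 aallhh=4
aaLlhh hits 8/64; gcd=8; 8÷8/64÷8 = 1/8

P(aaLlhh) = 1/8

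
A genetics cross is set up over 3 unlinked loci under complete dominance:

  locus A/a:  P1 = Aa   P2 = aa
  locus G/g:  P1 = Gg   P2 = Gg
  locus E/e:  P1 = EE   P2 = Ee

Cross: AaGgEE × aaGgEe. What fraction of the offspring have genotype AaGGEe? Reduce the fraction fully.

AaGgEE gametes: AGE×2, AgE×2, aGE×2, agE×2
aaGgEe gametes: aGE×2, aGe×2, agE×2, age×2
AaGgEE×aaGgEe grid (8·8=64): AaGGEE=4 AaGGEe=4 AaGgEE=8 AaGgEe=8 AaggEE=4 AaggEe=4 aaGGEE=4 aaGGEe=4 aaGgEE=8 aaGgEe=8 aaggEE=4 aaggEe=4
AaGGEe hits 4/64; gcd=4; 4÷4/64÷4 = 1/16

P(AaGGEe) = 1/16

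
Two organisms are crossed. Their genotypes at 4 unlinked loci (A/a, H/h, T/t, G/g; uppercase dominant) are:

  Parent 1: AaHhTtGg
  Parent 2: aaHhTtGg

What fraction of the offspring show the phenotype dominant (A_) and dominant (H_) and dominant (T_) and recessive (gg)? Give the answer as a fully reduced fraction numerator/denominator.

AaHhTtGg gametes: AHTG×1, AHTg×1, AHtG×1, AHtg×1, AhTG×1, AhTg×1, AhtG×1, Ahtg×1, aHTG×1, aHTg×1, aHtG×1, aHtg×1, ahTG×1, ahTg×1, ahtG×1, ahtg×1
aaHhTtGg gametes: aHTG×2, aHTg×2, aHtG×2, aHtg×2, ahTG×2, ahTg×2, ahtG×2, ahtg×2
AaHhTtGg×aaHhTtGg grid (16·16=256): AaHHTTGG=2 AaHHTTGg=4 AaHHTTgg=2 AaHHTtGG=4 AaHHTtGg=8 AaHHTtgg=4 AaHHttGG=2 AaHHttGg=4 AaHHttgg=2 AaHhTTGG=4 AaHhTTGg=8 AaHhTTgg=4 AaHhTtGG=8 AaHhTtGg=16 AaHhTtgg=8 AaHhttGG=4 AaHhttGg=8 AaHhttgg=4 AahhTTGG=2 AahhTTGg=4 AahhTTgg=2 AahhTtGG=4 AahhTtGg=8 AahhTtgg=4 AahhttGG=2 AahhttGg=4 Aahhttgg=2 aaHHTTGG=2 aaHHTTGg=4 aaHHTTgg=2 aaHHTtGG=4 aaHHTtGg=8 aaHHTtgg=4 aaHHttGG=2 aaHHttGg=4 aaHHttgg=2 aaHhTTGG=4 aaHhTTGg=8 aaHhTTgg=4 aaHhTtGG=8 aaHhTtGg=16 aaHhTtgg=8 aaHhttGG=4 aaHhttGg=8 aaHhttgg=4 aahhTTGG=2 aahhTTGg=4 aahhTTgg=2 aahhTtGG=4 aahhTtGg=8 aahhTtgg=4 aahhttGG=2 aahhttGg=4 aahhttgg=2
A_ H_ T_ gg hits 18/256; gcd=2; 18÷2/256÷2 = 9/128

P(A_ H_ T_ gg) = 9/128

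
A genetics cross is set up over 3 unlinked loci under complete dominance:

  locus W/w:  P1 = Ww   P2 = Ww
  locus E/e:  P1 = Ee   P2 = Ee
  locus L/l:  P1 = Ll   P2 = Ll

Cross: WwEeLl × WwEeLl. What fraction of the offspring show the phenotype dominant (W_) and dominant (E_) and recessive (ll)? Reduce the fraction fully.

WwEeLl gametes: WEL×1, WEl×1, WeL×1, Wel×1, wEL×1, wEl×1, weL×1, wel×1
WwEeLl gametes: WEL×1, WEl×1, WeL×1, Wel×1, wEL×1, wEl×1, weL×1, wel×1
WwEeLl×WwEeLl grid (8·8=64): WWEELL=1 WWEELl=2 WWEEll=1 WWEeLL=2 WWEeLl=4 WWEell=2 WWeeLL=1 WWeeLl=2 WWeell=1 WwEELL=2 WwEELl=4 WwEEll=2 WwEeLL=4 WwEeLl=8 WwEell=4 WweeLL=2 WweeLl=4 Wweell=2 wwEELL=1 wwEELl=2 wwEEll=1 wwEeLL=2 wwEeLl=4 wwEell=2 wweeLL=1 wweeLl=2 wweell=1
W_ E_ ll hits 9/64; gcd=1; 9÷1/64÷1 = 9/64

P(W_ E_ ll) = 9/64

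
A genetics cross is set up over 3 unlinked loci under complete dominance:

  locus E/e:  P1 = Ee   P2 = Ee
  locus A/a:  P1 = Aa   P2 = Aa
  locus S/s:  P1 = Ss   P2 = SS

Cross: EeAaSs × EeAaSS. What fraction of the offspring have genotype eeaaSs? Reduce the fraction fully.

P(eeaaSs) = 1/32

EeAaSs gametes: EAS×1, EAs×1, EaS×1, Eas×1, eAS×1, eAs×1, eaS×1, eas×1
EeAaSS gametes: EAS×2, EaS×2, eAS×2, eaS×2
EeAaSs×EeAaSS grid (8·8=64): EEAASS=2 EEAASs=2 EEAaSS=4 EEAaSs=4 EEaaSS=2 EEaaSs=2 EeAASS=4 EeAASs=4 EeAaSS=8 EeAaSs=8 EeaaSS=4 EeaaSs=4 eeAASS=2 eeAASs=2 eeAaSS=4 eeAaSs=4 eeaaSS=2 eeaaSs=2
eeaaSs hits 2/64; gcd=2; 2÷2/64÷2 = 1/32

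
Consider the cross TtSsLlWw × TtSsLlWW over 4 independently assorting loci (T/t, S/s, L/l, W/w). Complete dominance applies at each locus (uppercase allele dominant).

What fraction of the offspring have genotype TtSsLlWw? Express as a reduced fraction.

P(TtSsLlWw) = 1/16

TtSsLlWw gametes: TSLW×1, TSLw×1, TSlW×1, TSlw×1, TsLW×1, TsLw×1, TslW×1, Tslw×1, tSLW×1, tSLw×1, tSlW×1, tSlw×1, tsLW×1, tsLw×1, tslW×1, tslw×1
TtSsLlWW gametes: TSLW×2, TSlW×2, TsLW×2, TslW×2, tSLW×2, tSlW×2, tsLW×2, tslW×2
TtSsLlWw×TtSsLlWW grid (16·16=256): TTSSLLWW=2 TTSSLLWw=2 TTSSLlWW=4 TTSSLlWw=4 TTSSllWW=2 TTSSllWw=2 TTSsLLWW=4 TTSsLLWw=4 TTSsLlWW=8 TTSsLlWw=8 TTSsllWW=4 TTSsllWw=4 TTssLLWW=2 TTssLLWw=2 TTssLlWW=4 TTssLlWw=4 TTssllWW=2 TTssllWw=2 TtSSLLWW=4 TtSSLLWw=4 TtSSLlWW=8 TtSSLlWw=8 TtSSllWW=4 TtSSllWw=4 TtSsLLWW=8 TtSsLLWw=8 TtSsLlWW=16 TtSsLlWw=16 TtSsllWW=8 TtSsllWw=8 TtssLLWW=4 TtssLLWw=4 TtssLlWW=8 TtssLlWw=8 TtssllWW=4 TtssllWw=4 ttSSLLWW=2 ttSSLLWw=2 ttSSLlWW=4 ttSSLlWw=4 ttSSllWW=2 ttSSllWw=2 ttSsLLWW=4 ttSsLLWw=4 ttSsLlWW=8 ttSsLlWw=8 ttSsllWW=4 ttSsllWw=4 ttssLLWW=2 ttssLLWw=2 ttssLlWW=4 ttssLlWw=4 ttssllWW=2 ttssllWw=2
TtSsLlWw hits 16/256; gcd=16; 16÷16/256÷16 = 1/16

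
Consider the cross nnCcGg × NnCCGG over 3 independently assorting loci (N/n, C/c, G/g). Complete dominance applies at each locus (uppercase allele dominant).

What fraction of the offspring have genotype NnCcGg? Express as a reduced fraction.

nnCcGg gametes: nCG×2, nCg×2, ncG×2, ncg×2
NnCCGG gametes: NCG×4, nCG×4
nnCcGg×NnCCGG grid (8·8=64): NnCCGG=8 NnCCGg=8 NnCcGG=8 NnCcGg=8 nnCCGG=8 nnCCGg=8 nnCcGG=8 nnCcGg=8
NnCcGg hits 8/64; gcd=8; 8÷8/64÷8 = 1/8

P(NnCcGg) = 1/8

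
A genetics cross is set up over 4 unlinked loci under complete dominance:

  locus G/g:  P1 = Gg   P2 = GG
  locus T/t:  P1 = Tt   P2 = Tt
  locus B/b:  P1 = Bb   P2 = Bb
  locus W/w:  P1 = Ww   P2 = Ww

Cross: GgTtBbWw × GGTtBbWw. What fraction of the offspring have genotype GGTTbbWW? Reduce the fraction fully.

GgTtBbWw gametes: GTBW×1, GTBw×1, GTbW×1, GTbw×1, GtBW×1, GtBw×1, GtbW×1, Gtbw×1, gTBW×1, gTBw×1, gTbW×1, gTbw×1, gtBW×1, gtBw×1, gtbW×1, gtbw×1
GGTtBbWw gametes: GTBW×2, GTBw×2, GTbW×2, GTbw×2, GtBW×2, GtBw×2, GtbW×2, Gtbw×2
GgTtBbWw×GGTtBbWw grid (16·16=256): GGTTBBWW=2 GGTTBBWw=4 GGTTBBww=2 GGTTBbWW=4 GGTTBbWw=8 GGTTBbww=4 GGTTbbWW=2 GGTTbbWw=4 GGTTbbww=2 GGTtBBWW=4 GGTtBBWw=8 GGTtBBww=4 GGTtBbWW=8 GGTtBbWw=16 GGTtBbww=8 GGTtbbWW=4 GGTtbbWw=8 GGTtbbww=4 GGttBBWW=2 GGttBBWw=4 GGttBBww=2 GGttBbWW=4 GGttBbWw=8 GGttBbww=4 GGttbbWW=2 GGttbbWw=4 GGttbbww=2 GgTTBBWW=2 GgTTBBWw=4 GgTTBBww=2 GgTTBbWW=4 GgTTBbWw=8 GgTTBbww=4 GgTTbbWW=2 GgTTbbWw=4 GgTTbbww=2 GgTtBBWW=4 GgTtBBWw=8 GgTtBBww=4 GgTtBbWW=8 GgTtBbWw=16 GgTtBbww=8 GgTtbbWW=4 GgTtbbWw=8 GgTtbbww=4 GgttBBWW=2 GgttBBWw=4 GgttBBww=2 GgttBbWW=4 GgttBbWw=8 GgttBbww=4 GgttbbWW=2 GgttbbWw=4 Ggttbbww=2
GGTTbbWW hits 2/256; gcd=2; 2÷2/256÷2 = 1/128

P(GGTTbbWW) = 1/128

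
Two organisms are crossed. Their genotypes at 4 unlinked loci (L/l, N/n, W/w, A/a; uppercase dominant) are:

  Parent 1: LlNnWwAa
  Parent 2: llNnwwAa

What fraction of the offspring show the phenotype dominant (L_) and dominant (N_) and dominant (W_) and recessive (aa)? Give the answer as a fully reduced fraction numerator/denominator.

P(L_ N_ W_ aa) = 3/64

LlNnWwAa gametes: LNWA×1, LNWa×1, LNwA×1, LNwa×1, LnWA×1, LnWa×1, LnwA×1, Lnwa×1, lNWA×1, lNWa×1, lNwA×1, lNwa×1, lnWA×1, lnWa×1, lnwA×1, lnwa×1
llNnwwAa gametes: lNwA×4, lNwa×4, lnwA×4, lnwa×4
LlNnWwAa×llNnwwAa grid (16·16=256): LlNNWwAA=4 LlNNWwAa=8 LlNNWwaa=4 LlNNwwAA=4 LlNNwwAa=8 LlNNwwaa=4 LlNnWwAA=8 LlNnWwAa=16 LlNnWwaa=8 LlNnwwAA=8 LlNnwwAa=16 LlNnwwaa=8 LlnnWwAA=4 LlnnWwAa=8 LlnnWwaa=4 LlnnwwAA=4 LlnnwwAa=8 Llnnwwaa=4 llNNWwAA=4 llNNWwAa=8 llNNWwaa=4 llNNwwAA=4 llNNwwAa=8 llNNwwaa=4 llNnWwAA=8 llNnWwAa=16 llNnWwaa=8 llNnwwAA=8 llNnwwAa=16 llNnwwaa=8 llnnWwAA=4 llnnWwAa=8 llnnWwaa=4 llnnwwAA=4 llnnwwAa=8 llnnwwaa=4
L_ N_ W_ aa hits 12/256; gcd=4; 12÷4/256÷4 = 3/64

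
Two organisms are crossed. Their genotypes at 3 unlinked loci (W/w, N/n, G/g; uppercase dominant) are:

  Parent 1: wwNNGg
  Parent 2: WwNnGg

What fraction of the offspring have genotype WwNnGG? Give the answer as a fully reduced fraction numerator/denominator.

wwNNGg gametes: wNG×4, wNg×4
WwNnGg gametes: WNG×1, WNg×1, WnG×1, Wng×1, wNG×1, wNg×1, wnG×1, wng×1
wwNNGg×WwNnGg grid (8·8=64): WwNNGG=4 WwNNGg=8 WwNNgg=4 WwNnGG=4 WwNnGg=8 WwNngg=4 wwNNGG=4 wwNNGg=8 wwNNgg=4 wwNnGG=4 wwNnGg=8 wwNngg=4
WwNnGG hits 4/64; gcd=4; 4÷4/64÷4 = 1/16

P(WwNnGG) = 1/16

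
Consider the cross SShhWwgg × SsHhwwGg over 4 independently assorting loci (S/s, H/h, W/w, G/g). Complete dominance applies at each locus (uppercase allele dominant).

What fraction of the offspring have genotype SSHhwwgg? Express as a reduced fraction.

SShhWwgg gametes: ShWg×8, Shwg×8
SsHhwwGg gametes: SHwG×2, SHwg×2, ShwG×2, Shwg×2, sHwG×2, sHwg×2, shwG×2, shwg×2
SShhWwgg×SsHhwwGg grid (16·16=256): SSHhWwGg=16 SSHhWwgg=16 SSHhwwGg=16 SSHhwwgg=16 SShhWwGg=16 SShhWwgg=16 SShhwwGg=16 SShhwwgg=16 SsHhWwGg=16 SsHhWwgg=16 SsHhwwGg=16 SsHhwwgg=16 SshhWwGg=16 SshhWwgg=16 SshhwwGg=16 Sshhwwgg=16
SSHhwwgg hits 16/256; gcd=16; 16÷16/256÷16 = 1/16

P(SSHhwwgg) = 1/16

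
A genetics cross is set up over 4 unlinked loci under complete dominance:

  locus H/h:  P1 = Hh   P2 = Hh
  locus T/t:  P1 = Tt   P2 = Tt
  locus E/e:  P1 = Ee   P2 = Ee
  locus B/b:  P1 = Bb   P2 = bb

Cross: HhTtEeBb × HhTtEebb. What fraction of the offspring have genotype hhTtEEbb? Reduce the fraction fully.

P(hhTtEEbb) = 1/64

HhTtEeBb gametes: HTEB×1, HTEb×1, HTeB×1, HTeb×1, HtEB×1, HtEb×1, HteB×1, Hteb×1, hTEB×1, hTEb×1, hTeB×1, hTeb×1, htEB×1, htEb×1, hteB×1, hteb×1
HhTtEebb gametes: HTEb×2, HTeb×2, HtEb×2, Hteb×2, hTEb×2, hTeb×2, htEb×2, hteb×2
HhTtEeBb×HhTtEebb grid (16·16=256): HHTTEEBb=2 HHTTEEbb=2 HHTTEeBb=4 HHTTEebb=4 HHTTeeBb=2 HHTTeebb=2 HHTtEEBb=4 HHTtEEbb=4 HHTtEeBb=8 HHTtEebb=8 HHTteeBb=4 HHTteebb=4 HHttEEBb=2 HHttEEbb=2 HHttEeBb=4 HHttEebb=4 HHtteeBb=2 HHtteebb=2 HhTTEEBb=4 HhTTEEbb=4 HhTTEeBb=8 HhTTEebb=8 HhTTeeBb=4 HhTTeebb=4 HhTtEEBb=8 HhTtEEbb=8 HhTtEeBb=16 HhTtEebb=16 HhTteeBb=8 HhTteebb=8 HhttEEBb=4 HhttEEbb=4 HhttEeBb=8 HhttEebb=8 HhtteeBb=4 Hhtteebb=4 hhTTEEBb=2 hhTTEEbb=2 hhTTEeBb=4 hhTTEebb=4 hhTTeeBb=2 hhTTeebb=2 hhTtEEBb=4 hhTtEEbb=4 hhTtEeBb=8 hhTtEebb=8 hhTteeBb=4 hhTteebb=4 hhttEEBb=2 hhttEEbb=2 hhttEeBb=4 hhttEebb=4 hhtteeBb=2 hhtteebb=2
hhTtEEbb hits 4/256; gcd=4; 4÷4/256÷4 = 1/64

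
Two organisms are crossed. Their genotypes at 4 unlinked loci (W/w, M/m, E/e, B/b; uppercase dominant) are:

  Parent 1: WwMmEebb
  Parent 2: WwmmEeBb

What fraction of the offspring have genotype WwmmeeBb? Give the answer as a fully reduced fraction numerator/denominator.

P(WwmmeeBb) = 1/32

WwMmEebb gametes: WMEb×2, WMeb×2, WmEb×2, Wmeb×2, wMEb×2, wMeb×2, wmEb×2, wmeb×2
WwmmEeBb gametes: WmEB×2, WmEb×2, WmeB×2, Wmeb×2, wmEB×2, wmEb×2, wmeB×2, wmeb×2
WwMmEebb×WwmmEeBb grid (16·16=256): WWMmEEBb=4 WWMmEEbb=4 WWMmEeBb=8 WWMmEebb=8 WWMmeeBb=4 WWMmeebb=4 WWmmEEBb=4 WWmmEEbb=4 WWmmEeBb=8 WWmmEebb=8 WWmmeeBb=4 WWmmeebb=4 WwMmEEBb=8 WwMmEEbb=8 WwMmEeBb=16 WwMmEebb=16 WwMmeeBb=8 WwMmeebb=8 WwmmEEBb=8 WwmmEEbb=8 WwmmEeBb=16 WwmmEebb=16 WwmmeeBb=8 Wwmmeebb=8 wwMmEEBb=4 wwMmEEbb=4 wwMmEeBb=8 wwMmEebb=8 wwMmeeBb=4 wwMmeebb=4 wwmmEEBb=4 wwmmEEbb=4 wwmmEeBb=8 wwmmEebb=8 wwmmeeBb=4 wwmmeebb=4
WwmmeeBb hits 8/256; gcd=8; 8÷8/256÷8 = 1/32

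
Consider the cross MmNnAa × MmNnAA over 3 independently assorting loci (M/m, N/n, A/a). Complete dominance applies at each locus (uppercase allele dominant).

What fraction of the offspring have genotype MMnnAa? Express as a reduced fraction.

P(MMnnAa) = 1/32

MmNnAa gametes: MNA×1, MNa×1, MnA×1, Mna×1, mNA×1, mNa×1, mnA×1, mna×1
MmNnAA gametes: MNA×2, MnA×2, mNA×2, mnA×2
MmNnAa×MmNnAA grid (8·8=64): MMNNAA=2 MMNNAa=2 MMNnAA=4 MMNnAa=4 MMnnAA=2 MMnnAa=2 MmNNAA=4 MmNNAa=4 MmNnAA=8 MmNnAa=8 MmnnAA=4 MmnnAa=4 mmNNAA=2 mmNNAa=2 mmNnAA=4 mmNnAa=4 mmnnAA=2 mmnnAa=2
MMnnAa hits 2/64; gcd=2; 2÷2/64÷2 = 1/32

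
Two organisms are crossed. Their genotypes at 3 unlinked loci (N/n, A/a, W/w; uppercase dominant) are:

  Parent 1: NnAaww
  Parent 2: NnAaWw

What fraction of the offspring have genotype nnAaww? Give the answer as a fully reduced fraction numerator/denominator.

NnAaww gametes: NAw×2, Naw×2, nAw×2, naw×2
NnAaWw gametes: NAW×1, NAw×1, NaW×1, Naw×1, nAW×1, nAw×1, naW×1, naw×1
NnAaww×NnAaWw grid (8·8=64): NNAAWw=2 NNAAww=2 NNAaWw=4 NNAaww=4 NNaaWw=2 NNaaww=2 NnAAWw=4 NnAAww=4 NnAaWw=8 NnAaww=8 NnaaWw=4 Nnaaww=4 nnAAWw=2 nnAAww=2 nnAaWw=4 nnAaww=4 nnaaWw=2 nnaaww=2
nnAaww hits 4/64; gcd=4; 4÷4/64÷4 = 1/16

P(nnAaww) = 1/16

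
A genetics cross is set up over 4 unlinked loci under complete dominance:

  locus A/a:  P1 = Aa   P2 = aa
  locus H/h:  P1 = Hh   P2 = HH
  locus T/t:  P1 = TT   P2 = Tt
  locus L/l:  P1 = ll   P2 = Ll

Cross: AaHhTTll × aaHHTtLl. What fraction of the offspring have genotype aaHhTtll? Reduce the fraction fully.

P(aaHhTtll) = 1/16

AaHhTTll gametes: AHTl×4, AhTl×4, aHTl×4, ahTl×4
aaHHTtLl gametes: aHTL×4, aHTl×4, aHtL×4, aHtl×4
AaHhTTll×aaHHTtLl grid (16·16=256): AaHHTTLl=16 AaHHTTll=16 AaHHTtLl=16 AaHHTtll=16 AaHhTTLl=16 AaHhTTll=16 AaHhTtLl=16 AaHhTtll=16 aaHHTTLl=16 aaHHTTll=16 aaHHTtLl=16 aaHHTtll=16 aaHhTTLl=16 aaHhTTll=16 aaHhTtLl=16 aaHhTtll=16
aaHhTtll hits 16/256; gcd=16; 16÷16/256÷16 = 1/16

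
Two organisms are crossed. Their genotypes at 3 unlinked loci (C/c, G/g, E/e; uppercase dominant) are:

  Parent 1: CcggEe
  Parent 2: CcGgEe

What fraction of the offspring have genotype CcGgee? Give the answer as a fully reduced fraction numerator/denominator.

CcggEe gametes: CgE×2, Cge×2, cgE×2, cge×2
CcGgEe gametes: CGE×1, CGe×1, CgE×1, Cge×1, cGE×1, cGe×1, cgE×1, cge×1
CcggEe×CcGgEe grid (8·8=64): CCGgEE=2 CCGgEe=4 CCGgee=2 CCggEE=2 CCggEe=4 CCggee=2 CcGgEE=4 CcGgEe=8 CcGgee=4 CcggEE=4 CcggEe=8 Ccggee=4 ccGgEE=2 ccGgEe=4 ccGgee=2 ccggEE=2 ccggEe=4 ccggee=2
CcGgee hits 4/64; gcd=4; 4÷4/64÷4 = 1/16

P(CcGgee) = 1/16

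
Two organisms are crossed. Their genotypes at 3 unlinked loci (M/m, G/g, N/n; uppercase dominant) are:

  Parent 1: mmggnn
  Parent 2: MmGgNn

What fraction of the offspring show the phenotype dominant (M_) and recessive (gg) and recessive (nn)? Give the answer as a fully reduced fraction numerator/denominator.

P(M_ gg nn) = 1/8

mmggnn gametes: mgn×8
MmGgNn gametes: MGN×1, MGn×1, MgN×1, Mgn×1, mGN×1, mGn×1, mgN×1, mgn×1
mmggnn×MmGgNn grid (8·8=64): MmGgNn=8 MmGgnn=8 MmggNn=8 Mmggnn=8 mmGgNn=8 mmGgnn=8 mmggNn=8 mmggnn=8
M_ gg nn hits 8/64; gcd=8; 8÷8/64÷8 = 1/8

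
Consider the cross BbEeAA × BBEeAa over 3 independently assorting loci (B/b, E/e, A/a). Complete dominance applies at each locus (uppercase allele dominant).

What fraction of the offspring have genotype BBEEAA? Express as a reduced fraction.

BbEeAA gametes: BEA×2, BeA×2, bEA×2, beA×2
BBEeAa gametes: BEA×2, BEa×2, BeA×2, Bea×2
BbEeAA×BBEeAa grid (8·8=64): BBEEAA=4 BBEEAa=4 BBEeAA=8 BBEeAa=8 BBeeAA=4 BBeeAa=4 BbEEAA=4 BbEEAa=4 BbEeAA=8 BbEeAa=8 BbeeAA=4 BbeeAa=4
BBEEAA hits 4/64; gcd=4; 4÷4/64÷4 = 1/16

P(BBEEAA) = 1/16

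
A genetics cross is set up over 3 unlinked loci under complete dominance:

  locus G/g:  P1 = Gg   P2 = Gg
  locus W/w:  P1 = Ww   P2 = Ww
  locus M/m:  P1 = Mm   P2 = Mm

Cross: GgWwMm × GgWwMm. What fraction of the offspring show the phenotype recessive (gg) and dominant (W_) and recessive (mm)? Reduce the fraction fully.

GgWwMm gametes: GWM×1, GWm×1, GwM×1, Gwm×1, gWM×1, gWm×1, gwM×1, gwm×1
GgWwMm gametes: GWM×1, GWm×1, GwM×1, Gwm×1, gWM×1, gWm×1, gwM×1, gwm×1
GgWwMm×GgWwMm grid (8·8=64): GGWWMM=1 GGWWMm=2 GGWWmm=1 GGWwMM=2 GGWwMm=4 GGWwmm=2 GGwwMM=1 GGwwMm=2 GGwwmm=1 GgWWMM=2 GgWWMm=4 GgWWmm=2 GgWwMM=4 GgWwMm=8 GgWwmm=4 GgwwMM=2 GgwwMm=4 Ggwwmm=2 ggWWMM=1 ggWWMm=2 ggWWmm=1 ggWwMM=2 ggWwMm=4 ggWwmm=2 ggwwMM=1 ggwwMm=2 ggwwmm=1
gg W_ mm hits 3/64; gcd=1; 3÷1/64÷1 = 3/64

P(gg W_ mm) = 3/64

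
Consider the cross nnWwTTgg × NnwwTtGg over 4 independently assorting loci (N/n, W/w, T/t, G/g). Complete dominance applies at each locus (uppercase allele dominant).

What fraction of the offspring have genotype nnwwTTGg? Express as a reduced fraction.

nnWwTTgg gametes: nWTg×8, nwTg×8
NnwwTtGg gametes: NwTG×2, NwTg×2, NwtG×2, Nwtg×2, nwTG×2, nwTg×2, nwtG×2, nwtg×2
nnWwTTgg×NnwwTtGg grid (16·16=256): NnWwTTGg=16 NnWwTTgg=16 NnWwTtGg=16 NnWwTtgg=16 NnwwTTGg=16 NnwwTTgg=16 NnwwTtGg=16 NnwwTtgg=16 nnWwTTGg=16 nnWwTTgg=16 nnWwTtGg=16 nnWwTtgg=16 nnwwTTGg=16 nnwwTTgg=16 nnwwTtGg=16 nnwwTtgg=16
nnwwTTGg hits 16/256; gcd=16; 16÷16/256÷16 = 1/16

P(nnwwTTGg) = 1/16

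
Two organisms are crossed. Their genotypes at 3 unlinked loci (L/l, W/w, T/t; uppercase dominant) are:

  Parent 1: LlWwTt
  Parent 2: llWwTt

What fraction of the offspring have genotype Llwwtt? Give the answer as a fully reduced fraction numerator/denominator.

P(Llwwtt) = 1/32

LlWwTt gametes: LWT×1, LWt×1, LwT×1, Lwt×1, lWT×1, lWt×1, lwT×1, lwt×1
llWwTt gametes: lWT×2, lWt×2, lwT×2, lwt×2
LlWwTt×llWwTt grid (8·8=64): LlWWTT=2 LlWWTt=4 LlWWtt=2 LlWwTT=4 LlWwTt=8 LlWwtt=4 LlwwTT=2 LlwwTt=4 Llwwtt=2 llWWTT=2 llWWTt=4 llWWtt=2 llWwTT=4 llWwTt=8 llWwtt=4 llwwTT=2 llwwTt=4 llwwtt=2
Llwwtt hits 2/64; gcd=2; 2÷2/64÷2 = 1/32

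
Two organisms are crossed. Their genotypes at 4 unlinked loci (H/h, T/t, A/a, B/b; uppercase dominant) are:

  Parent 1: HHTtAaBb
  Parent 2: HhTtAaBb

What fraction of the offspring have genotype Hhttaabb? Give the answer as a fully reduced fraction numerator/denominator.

P(Hhttaabb) = 1/128

HHTtAaBb gametes: HTAB×2, HTAb×2, HTaB×2, HTab×2, HtAB×2, HtAb×2, HtaB×2, Htab×2
HhTtAaBb gametes: HTAB×1, HTAb×1, HTaB×1, HTab×1, HtAB×1, HtAb×1, HtaB×1, Htab×1, hTAB×1, hTAb×1, hTaB×1, hTab×1, htAB×1, htAb×1, htaB×1, htab×1
HHTtAaBb×HhTtAaBb grid (16·16=256): HHTTAABB=2 HHTTAABb=4 HHTTAAbb=2 HHTTAaBB=4 HHTTAaBb=8 HHTTAabb=4 HHTTaaBB=2 HHTTaaBb=4 HHTTaabb=2 HHTtAABB=4 HHTtAABb=8 HHTtAAbb=4 HHTtAaBB=8 HHTtAaBb=16 HHTtAabb=8 HHTtaaBB=4 HHTtaaBb=8 HHTtaabb=4 HHttAABB=2 HHttAABb=4 HHttAAbb=2 HHttAaBB=4 HHttAaBb=8 HHttAabb=4 HHttaaBB=2 HHttaaBb=4 HHttaabb=2 HhTTAABB=2 HhTTAABb=4 HhTTAAbb=2 HhTTAaBB=4 HhTTAaBb=8 HhTTAabb=4 HhTTaaBB=2 HhTTaaBb=4 HhTTaabb=2 HhTtAABB=4 HhTtAABb=8 HhTtAAbb=4 HhTtAaBB=8 HhTtAaBb=16 HhTtAabb=8 HhTtaaBB=4 HhTtaaBb=8 HhTtaabb=4 HhttAABB=2 HhttAABb=4 HhttAAbb=2 HhttAaBB=4 HhttAaBb=8 HhttAabb=4 HhttaaBB=2 HhttaaBb=4 Hhttaabb=2
Hhttaabb hits 2/256; gcd=2; 2÷2/256÷2 = 1/128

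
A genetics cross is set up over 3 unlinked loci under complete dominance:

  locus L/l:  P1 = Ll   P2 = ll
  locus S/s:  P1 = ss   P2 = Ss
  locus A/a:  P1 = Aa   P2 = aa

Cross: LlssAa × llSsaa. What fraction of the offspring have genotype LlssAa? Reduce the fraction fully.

P(LlssAa) = 1/8

LlssAa gametes: LsA×2, Lsa×2, lsA×2, lsa×2
llSsaa gametes: lSa×4, lsa×4
LlssAa×llSsaa grid (8·8=64): LlSsAa=8 LlSsaa=8 LlssAa=8 Llssaa=8 llSsAa=8 llSsaa=8 llssAa=8 llssaa=8
LlssAa hits 8/64; gcd=8; 8÷8/64÷8 = 1/8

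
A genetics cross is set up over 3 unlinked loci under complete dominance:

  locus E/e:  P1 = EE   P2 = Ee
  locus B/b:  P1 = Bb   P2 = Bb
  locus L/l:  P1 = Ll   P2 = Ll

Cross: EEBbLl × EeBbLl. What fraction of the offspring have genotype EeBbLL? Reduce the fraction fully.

P(EeBbLL) = 1/16

EEBbLl gametes: EBL×2, EBl×2, EbL×2, Ebl×2
EeBbLl gametes: EBL×1, EBl×1, EbL×1, Ebl×1, eBL×1, eBl×1, ebL×1, ebl×1
EEBbLl×EeBbLl grid (8·8=64): EEBBLL=2 EEBBLl=4 EEBBll=2 EEBbLL=4 EEBbLl=8 EEBbll=4 EEbbLL=2 EEbbLl=4 EEbbll=2 EeBBLL=2 EeBBLl=4 EeBBll=2 EeBbLL=4 EeBbLl=8 EeBbll=4 EebbLL=2 EebbLl=4 Eebbll=2
EeBbLL hits 4/64; gcd=4; 4÷4/64÷4 = 1/16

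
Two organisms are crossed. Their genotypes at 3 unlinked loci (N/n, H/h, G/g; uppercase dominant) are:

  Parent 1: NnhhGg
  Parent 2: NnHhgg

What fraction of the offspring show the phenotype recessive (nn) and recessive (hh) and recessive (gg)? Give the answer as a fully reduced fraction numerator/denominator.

P(nn hh gg) = 1/16

NnhhGg gametes: NhG×2, Nhg×2, nhG×2, nhg×2
NnHhgg gametes: NHg×2, Nhg×2, nHg×2, nhg×2
NnhhGg×NnHhgg grid (8·8=64): NNHhGg=4 NNHhgg=4 NNhhGg=4 NNhhgg=4 NnHhGg=8 NnHhgg=8 NnhhGg=8 Nnhhgg=8 nnHhGg=4 nnHhgg=4 nnhhGg=4 nnhhgg=4
nn hh gg hits 4/64; gcd=4; 4÷4/64÷4 = 1/16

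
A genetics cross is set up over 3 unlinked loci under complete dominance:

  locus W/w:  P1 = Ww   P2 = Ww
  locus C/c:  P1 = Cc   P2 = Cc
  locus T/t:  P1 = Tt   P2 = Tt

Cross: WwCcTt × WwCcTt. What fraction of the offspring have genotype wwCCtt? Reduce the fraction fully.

P(wwCCtt) = 1/64

WwCcTt gametes: WCT×1, WCt×1, WcT×1, Wct×1, wCT×1, wCt×1, wcT×1, wct×1
WwCcTt gametes: WCT×1, WCt×1, WcT×1, Wct×1, wCT×1, wCt×1, wcT×1, wct×1
WwCcTt×WwCcTt grid (8·8=64): WWCCTT=1 WWCCTt=2 WWCCtt=1 WWCcTT=2 WWCcTt=4 WWCctt=2 WWccTT=1 WWccTt=2 WWcctt=1 WwCCTT=2 WwCCTt=4 WwCCtt=2 WwCcTT=4 WwCcTt=8 WwCctt=4 WwccTT=2 WwccTt=4 Wwcctt=2 wwCCTT=1 wwCCTt=2 wwCCtt=1 wwCcTT=2 wwCcTt=4 wwCctt=2 wwccTT=1 wwccTt=2 wwcctt=1
wwCCtt hits 1/64; gcd=1; 1÷1/64÷1 = 1/64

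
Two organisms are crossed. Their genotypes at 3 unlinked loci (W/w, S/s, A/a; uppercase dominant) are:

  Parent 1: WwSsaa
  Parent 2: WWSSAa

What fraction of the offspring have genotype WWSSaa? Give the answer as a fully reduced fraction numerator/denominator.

WwSsaa gametes: WSa×2, Wsa×2, wSa×2, wsa×2
WWSSAa gametes: WSA×4, WSa×4
WwSsaa×WWSSAa grid (8·8=64): WWSSAa=8 WWSSaa=8 WWSsAa=8 WWSsaa=8 WwSSAa=8 WwSSaa=8 WwSsAa=8 WwSsaa=8
WWSSaa hits 8/64; gcd=8; 8÷8/64÷8 = 1/8

P(WWSSaa) = 1/8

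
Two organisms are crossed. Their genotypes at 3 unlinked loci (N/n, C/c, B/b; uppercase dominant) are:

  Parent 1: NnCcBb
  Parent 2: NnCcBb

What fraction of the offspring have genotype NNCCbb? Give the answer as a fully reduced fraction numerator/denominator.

NnCcBb gametes: NCB×1, NCb×1, NcB×1, Ncb×1, nCB×1, nCb×1, ncB×1, ncb×1
NnCcBb gametes: NCB×1, NCb×1, NcB×1, Ncb×1, nCB×1, nCb×1, ncB×1, ncb×1
NnCcBb×NnCcBb grid (8·8=64): NNCCBB=1 NNCCBb=2 NNCCbb=1 NNCcBB=2 NNCcBb=4 NNCcbb=2 NNccBB=1 NNccBb=2 NNccbb=1 NnCCBB=2 NnCCBb=4 NnCCbb=2 NnCcBB=4 NnCcBb=8 NnCcbb=4 NnccBB=2 NnccBb=4 Nnccbb=2 nnCCBB=1 nnCCBb=2 nnCCbb=1 nnCcBB=2 nnCcBb=4 nnCcbb=2 nnccBB=1 nnccBb=2 nnccbb=1
NNCCbb hits 1/64; gcd=1; 1÷1/64÷1 = 1/64

P(NNCCbb) = 1/64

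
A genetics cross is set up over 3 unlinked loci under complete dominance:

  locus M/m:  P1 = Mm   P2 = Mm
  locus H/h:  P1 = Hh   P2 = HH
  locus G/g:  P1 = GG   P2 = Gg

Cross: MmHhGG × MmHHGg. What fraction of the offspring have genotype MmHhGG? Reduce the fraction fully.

MmHhGG gametes: MHG×2, MhG×2, mHG×2, mhG×2
MmHHGg gametes: MHG×2, MHg×2, mHG×2, mHg×2
MmHhGG×MmHHGg grid (8·8=64): MMHHGG=4 MMHHGg=4 MMHhGG=4 MMHhGg=4 MmHHGG=8 MmHHGg=8 MmHhGG=8 MmHhGg=8 mmHHGG=4 mmHHGg=4 mmHhGG=4 mmHhGg=4
MmHhGG hits 8/64; gcd=8; 8÷8/64÷8 = 1/8

P(MmHhGG) = 1/8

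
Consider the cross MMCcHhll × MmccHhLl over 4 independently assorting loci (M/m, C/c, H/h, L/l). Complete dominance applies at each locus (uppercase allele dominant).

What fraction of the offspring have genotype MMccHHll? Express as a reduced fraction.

MMCcHhll gametes: MCHl×4, MChl×4, McHl×4, Mchl×4
MmccHhLl gametes: McHL×2, McHl×2, MchL×2, Mchl×2, mcHL×2, mcHl×2, mchL×2, mchl×2
MMCcHhll×MmccHhLl grid (16·16=256): MMCcHHLl=8 MMCcHHll=8 MMCcHhLl=16 MMCcHhll=16 MMCchhLl=8 MMCchhll=8 MMccHHLl=8 MMccHHll=8 MMccHhLl=16 MMccHhll=16 MMcchhLl=8 MMcchhll=8 MmCcHHLl=8 MmCcHHll=8 MmCcHhLl=16 MmCcHhll=16 MmCchhLl=8 MmCchhll=8 MmccHHLl=8 MmccHHll=8 MmccHhLl=16 MmccHhll=16 MmcchhLl=8 Mmcchhll=8
MMccHHll hits 8/256; gcd=8; 8÷8/256÷8 = 1/32

P(MMccHHll) = 1/32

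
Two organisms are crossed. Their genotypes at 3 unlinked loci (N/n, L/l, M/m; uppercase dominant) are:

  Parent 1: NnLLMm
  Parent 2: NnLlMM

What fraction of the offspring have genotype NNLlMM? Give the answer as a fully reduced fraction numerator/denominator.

NnLLMm gametes: NLM×2, NLm×2, nLM×2, nLm×2
NnLlMM gametes: NLM×2, NlM×2, nLM×2, nlM×2
NnLLMm×NnLlMM grid (8·8=64): NNLLMM=4 NNLLMm=4 NNLlMM=4 NNLlMm=4 NnLLMM=8 NnLLMm=8 NnLlMM=8 NnLlMm=8 nnLLMM=4 nnLLMm=4 nnLlMM=4 nnLlMm=4
NNLlMM hits 4/64; gcd=4; 4÷4/64÷4 = 1/16

P(NNLlMM) = 1/16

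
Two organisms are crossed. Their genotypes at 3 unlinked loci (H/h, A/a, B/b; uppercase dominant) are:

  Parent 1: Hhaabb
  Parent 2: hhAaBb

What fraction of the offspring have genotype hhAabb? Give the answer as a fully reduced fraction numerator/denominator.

Hhaabb gametes: Hab×4, hab×4
hhAaBb gametes: hAB×2, hAb×2, haB×2, hab×2
Hhaabb×hhAaBb grid (8·8=64): HhAaBb=8 HhAabb=8 HhaaBb=8 Hhaabb=8 hhAaBb=8 hhAabb=8 hhaaBb=8 hhaabb=8
hhAabb hits 8/64; gcd=8; 8÷8/64÷8 = 1/8

P(hhAabb) = 1/8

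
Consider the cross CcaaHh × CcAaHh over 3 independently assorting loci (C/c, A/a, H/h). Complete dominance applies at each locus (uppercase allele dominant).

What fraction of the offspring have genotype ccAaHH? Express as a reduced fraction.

P(ccAaHH) = 1/32

CcaaHh gametes: CaH×2, Cah×2, caH×2, cah×2
CcAaHh gametes: CAH×1, CAh×1, CaH×1, Cah×1, cAH×1, cAh×1, caH×1, cah×1
CcaaHh×CcAaHh grid (8·8=64): CCAaHH=2 CCAaHh=4 CCAahh=2 CCaaHH=2 CCaaHh=4 CCaahh=2 CcAaHH=4 CcAaHh=8 CcAahh=4 CcaaHH=4 CcaaHh=8 Ccaahh=4 ccAaHH=2 ccAaHh=4 ccAahh=2 ccaaHH=2 ccaaHh=4 ccaahh=2
ccAaHH hits 2/64; gcd=2; 2÷2/64÷2 = 1/32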